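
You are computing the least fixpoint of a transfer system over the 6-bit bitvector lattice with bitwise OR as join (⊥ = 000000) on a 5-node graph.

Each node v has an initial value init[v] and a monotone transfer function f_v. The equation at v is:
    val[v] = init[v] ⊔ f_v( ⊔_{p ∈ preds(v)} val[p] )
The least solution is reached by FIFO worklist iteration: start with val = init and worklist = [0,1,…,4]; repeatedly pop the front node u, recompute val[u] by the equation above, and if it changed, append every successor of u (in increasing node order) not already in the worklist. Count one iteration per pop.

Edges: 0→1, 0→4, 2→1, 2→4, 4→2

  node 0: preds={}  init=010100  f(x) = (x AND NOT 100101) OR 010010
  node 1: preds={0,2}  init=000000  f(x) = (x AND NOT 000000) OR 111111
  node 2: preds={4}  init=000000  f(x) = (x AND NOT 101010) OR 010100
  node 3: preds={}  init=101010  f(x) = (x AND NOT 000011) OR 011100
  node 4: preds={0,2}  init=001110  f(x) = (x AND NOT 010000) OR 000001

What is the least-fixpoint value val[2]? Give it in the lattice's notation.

010101

Trace (9 dequeues):
  [1] u=0 | in 000000 | out 010110 | prev 010100 | push {}
  [2] u=1 | in 010110 | out 111111 | prev 000000 | push {}
  [3] u=2 | in 001110 | out 010100 | prev 000000 | push {1}
  [4] u=3 | in 000000 | out 111110 | prev 101010 | push {}
  [5] u=4 | in 010110 | out 001111 | prev 001110 | push {2}
  [6] u=1 | in 010110 | out 111111 | ==
  [7] u=2 | in 001111 | out 010101 | prev 010100 | push {1,4}
  [8] u=1 | in 010111 | out 111111 | ==
  [9] u=4 | in 010111 | out 001111 | ==

Converged values:
  [0] 010110
  [1] 111111
  [2] 010101
  [3] 111110
  [4] 001111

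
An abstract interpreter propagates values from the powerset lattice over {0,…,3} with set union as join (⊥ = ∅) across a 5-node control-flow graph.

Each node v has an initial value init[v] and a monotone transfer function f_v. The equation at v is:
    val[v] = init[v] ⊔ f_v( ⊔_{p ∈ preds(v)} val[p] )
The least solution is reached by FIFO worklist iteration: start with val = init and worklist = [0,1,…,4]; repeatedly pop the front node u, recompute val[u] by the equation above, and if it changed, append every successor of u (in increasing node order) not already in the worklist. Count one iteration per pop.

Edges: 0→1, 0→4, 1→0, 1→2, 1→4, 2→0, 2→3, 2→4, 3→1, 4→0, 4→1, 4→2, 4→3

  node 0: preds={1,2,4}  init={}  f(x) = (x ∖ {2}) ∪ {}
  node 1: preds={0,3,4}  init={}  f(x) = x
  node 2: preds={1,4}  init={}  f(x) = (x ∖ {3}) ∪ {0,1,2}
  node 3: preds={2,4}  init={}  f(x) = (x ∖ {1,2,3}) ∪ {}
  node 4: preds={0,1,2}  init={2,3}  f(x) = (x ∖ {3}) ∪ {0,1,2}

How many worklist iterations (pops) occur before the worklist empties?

Worklist (11 pops):
  #1 pop 0: in={2,3} → {3} (was {}); enqueue []
  #2 pop 1: in={2,3} → {2,3} (was {}); enqueue [0]
  #3 pop 2: in={2,3} → {0,1,2} (was {}); enqueue []
  #4 pop 3: in={0,1,2,3} → {0} (was {}); enqueue [1]
  #5 pop 4: in={0,1,2,3} → {0,1,2,3} (was {2,3}); enqueue [2,3]
  #6 pop 0: in={0,1,2,3} → {0,1,3} (was {3}); enqueue [4]
  #7 pop 1: in={0,1,2,3} → {0,1,2,3} (was {2,3}); enqueue [0]
  #8 pop 2: in={0,1,2,3} → {0,1,2} (no change)
  #9 pop 3: in={0,1,2,3} → {0} (no change)
  #10 pop 4: in={0,1,2,3} → {0,1,2,3} (no change)
  #11 pop 0: in={0,1,2,3} → {0,1,3} (no change)

Fixpoint:
  val[0] = {0,1,3}
  val[1] = {0,1,2,3}
  val[2] = {0,1,2}
  val[3] = {0}
  val[4] = {0,1,2,3}

11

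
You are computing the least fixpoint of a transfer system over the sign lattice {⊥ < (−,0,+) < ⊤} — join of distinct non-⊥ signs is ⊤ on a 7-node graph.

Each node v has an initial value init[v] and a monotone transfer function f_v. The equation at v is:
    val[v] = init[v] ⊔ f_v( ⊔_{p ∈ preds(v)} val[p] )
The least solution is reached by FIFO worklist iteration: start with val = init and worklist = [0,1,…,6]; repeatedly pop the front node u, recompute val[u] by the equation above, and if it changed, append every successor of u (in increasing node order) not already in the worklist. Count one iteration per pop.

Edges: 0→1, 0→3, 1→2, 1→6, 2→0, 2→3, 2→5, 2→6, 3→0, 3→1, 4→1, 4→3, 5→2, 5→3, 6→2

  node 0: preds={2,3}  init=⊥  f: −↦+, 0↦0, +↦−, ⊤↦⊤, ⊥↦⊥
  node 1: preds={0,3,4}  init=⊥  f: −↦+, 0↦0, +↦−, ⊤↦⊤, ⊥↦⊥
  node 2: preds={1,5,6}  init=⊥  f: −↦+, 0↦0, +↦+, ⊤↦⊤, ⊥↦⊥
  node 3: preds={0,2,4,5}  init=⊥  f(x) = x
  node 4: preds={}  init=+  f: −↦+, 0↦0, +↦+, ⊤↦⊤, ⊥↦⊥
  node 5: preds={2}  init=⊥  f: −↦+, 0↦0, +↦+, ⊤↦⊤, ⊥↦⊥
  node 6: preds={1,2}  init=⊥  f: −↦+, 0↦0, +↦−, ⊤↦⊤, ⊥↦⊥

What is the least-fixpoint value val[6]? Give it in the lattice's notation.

⊤

Trace (17 dequeues):
  [1] u=0 | in ⊥ | out ⊥ | ==
  [2] u=1 | in + | out − | prev ⊥ | push {}
  [3] u=2 | in − | out + | prev ⊥ | push {0}
  [4] u=3 | in + | out + | prev ⊥ | push {1}
  [5] u=4 | in ⊥ | out + | ==
  [6] u=5 | in + | out + | prev ⊥ | push {2,3}
  [7] u=6 | in ⊤ | out ⊤ | prev ⊥ | push {}
  [8] u=0 | in + | out − | prev ⊥ | push {}
  [9] u=1 | in ⊤ | out ⊤ | prev − | push {6}
  [10] u=2 | in ⊤ | out ⊤ | prev + | push {0,5}
  [11] u=3 | in ⊤ | out ⊤ | prev + | push {1}
  [12] u=6 | in ⊤ | out ⊤ | ==
  [13] u=0 | in ⊤ | out ⊤ | prev − | push {3}
  [14] u=5 | in ⊤ | out ⊤ | prev + | push {2}
  [15] u=1 | in ⊤ | out ⊤ | ==
  [16] u=3 | in ⊤ | out ⊤ | ==
  [17] u=2 | in ⊤ | out ⊤ | ==

Converged values:
  [0] ⊤
  [1] ⊤
  [2] ⊤
  [3] ⊤
  [4] +
  [5] ⊤
  [6] ⊤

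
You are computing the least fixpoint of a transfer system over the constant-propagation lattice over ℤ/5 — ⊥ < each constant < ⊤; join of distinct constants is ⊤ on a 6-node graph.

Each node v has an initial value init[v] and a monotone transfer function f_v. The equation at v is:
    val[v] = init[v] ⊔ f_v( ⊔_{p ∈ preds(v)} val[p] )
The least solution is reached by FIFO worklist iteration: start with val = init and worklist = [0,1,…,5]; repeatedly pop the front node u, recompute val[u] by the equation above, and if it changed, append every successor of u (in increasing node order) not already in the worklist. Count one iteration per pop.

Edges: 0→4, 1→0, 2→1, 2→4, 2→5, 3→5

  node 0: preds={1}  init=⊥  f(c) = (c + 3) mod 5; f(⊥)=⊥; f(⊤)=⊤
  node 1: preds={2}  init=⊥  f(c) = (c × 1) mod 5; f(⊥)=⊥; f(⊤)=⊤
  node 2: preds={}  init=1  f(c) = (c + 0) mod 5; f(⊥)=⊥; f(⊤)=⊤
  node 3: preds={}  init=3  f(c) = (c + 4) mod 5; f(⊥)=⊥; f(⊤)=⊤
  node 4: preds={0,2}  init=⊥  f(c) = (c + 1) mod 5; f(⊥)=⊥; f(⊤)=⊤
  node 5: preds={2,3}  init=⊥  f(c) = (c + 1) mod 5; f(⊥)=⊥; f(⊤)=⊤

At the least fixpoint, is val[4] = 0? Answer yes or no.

Trace (8 dequeues):
  [1] u=0 | in ⊥ | out ⊥ | ==
  [2] u=1 | in 1 | out 1 | prev ⊥ | push {0}
  [3] u=2 | in ⊥ | out 1 | ==
  [4] u=3 | in ⊥ | out 3 | ==
  [5] u=4 | in 1 | out 2 | prev ⊥ | push {}
  [6] u=5 | in ⊤ | out ⊤ | prev ⊥ | push {}
  [7] u=0 | in 1 | out 4 | prev ⊥ | push {4}
  [8] u=4 | in ⊤ | out ⊤ | prev 2 | push {}

Converged values:
  [0] 4
  [1] 1
  [2] 1
  [3] 3
  [4] ⊤
  [5] ⊤

no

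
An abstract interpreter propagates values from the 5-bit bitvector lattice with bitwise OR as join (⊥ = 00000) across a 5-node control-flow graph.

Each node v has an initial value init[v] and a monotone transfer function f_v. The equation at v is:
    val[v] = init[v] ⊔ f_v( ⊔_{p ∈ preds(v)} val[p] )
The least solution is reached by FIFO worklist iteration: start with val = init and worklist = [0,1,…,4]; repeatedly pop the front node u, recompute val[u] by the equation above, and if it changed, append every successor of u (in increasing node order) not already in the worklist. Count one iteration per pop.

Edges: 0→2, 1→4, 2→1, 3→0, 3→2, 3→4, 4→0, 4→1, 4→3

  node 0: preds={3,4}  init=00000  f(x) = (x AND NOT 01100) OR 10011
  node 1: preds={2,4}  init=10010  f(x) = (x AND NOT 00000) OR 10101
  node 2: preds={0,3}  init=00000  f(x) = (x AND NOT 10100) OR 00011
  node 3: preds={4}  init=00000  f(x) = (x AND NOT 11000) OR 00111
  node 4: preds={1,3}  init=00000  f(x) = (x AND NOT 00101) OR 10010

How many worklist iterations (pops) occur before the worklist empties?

9

Trace (9 dequeues):
  [1] u=0 | in 00000 | out 10011 | prev 00000 | push {}
  [2] u=1 | in 00000 | out 10111 | prev 10010 | push {}
  [3] u=2 | in 10011 | out 00011 | prev 00000 | push {1}
  [4] u=3 | in 00000 | out 00111 | prev 00000 | push {0,2}
  [5] u=4 | in 10111 | out 10010 | prev 00000 | push {3}
  [6] u=1 | in 10011 | out 10111 | ==
  [7] u=0 | in 10111 | out 10011 | ==
  [8] u=2 | in 10111 | out 00011 | ==
  [9] u=3 | in 10010 | out 00111 | ==

Converged values:
  [0] 10011
  [1] 10111
  [2] 00011
  [3] 00111
  [4] 10010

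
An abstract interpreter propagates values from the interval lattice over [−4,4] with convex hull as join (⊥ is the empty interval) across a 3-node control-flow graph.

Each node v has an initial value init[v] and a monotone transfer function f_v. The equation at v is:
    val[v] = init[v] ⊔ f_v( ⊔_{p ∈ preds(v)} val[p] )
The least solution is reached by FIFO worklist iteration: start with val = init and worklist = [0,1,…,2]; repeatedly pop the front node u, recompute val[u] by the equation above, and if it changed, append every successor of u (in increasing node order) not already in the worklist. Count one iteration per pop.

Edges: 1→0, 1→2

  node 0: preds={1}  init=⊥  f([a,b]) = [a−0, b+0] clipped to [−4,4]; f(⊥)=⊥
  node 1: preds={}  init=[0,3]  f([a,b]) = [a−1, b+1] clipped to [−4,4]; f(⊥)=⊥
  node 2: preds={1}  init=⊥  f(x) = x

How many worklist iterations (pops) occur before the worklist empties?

Iteration log — 3 steps:
  step 1. node 0  ⊔preds=[0,3]  new=[0,3]  old=⊥  +wl: 
  step 2. node 1  ⊔preds=⊥  new=[0,3]  stable
  step 3. node 2  ⊔preds=[0,3]  new=[0,3]  old=⊥  +wl: 

Least fixpoint reached:
  node 0: [0,3]
  node 1: [0,3]
  node 2: [0,3]

3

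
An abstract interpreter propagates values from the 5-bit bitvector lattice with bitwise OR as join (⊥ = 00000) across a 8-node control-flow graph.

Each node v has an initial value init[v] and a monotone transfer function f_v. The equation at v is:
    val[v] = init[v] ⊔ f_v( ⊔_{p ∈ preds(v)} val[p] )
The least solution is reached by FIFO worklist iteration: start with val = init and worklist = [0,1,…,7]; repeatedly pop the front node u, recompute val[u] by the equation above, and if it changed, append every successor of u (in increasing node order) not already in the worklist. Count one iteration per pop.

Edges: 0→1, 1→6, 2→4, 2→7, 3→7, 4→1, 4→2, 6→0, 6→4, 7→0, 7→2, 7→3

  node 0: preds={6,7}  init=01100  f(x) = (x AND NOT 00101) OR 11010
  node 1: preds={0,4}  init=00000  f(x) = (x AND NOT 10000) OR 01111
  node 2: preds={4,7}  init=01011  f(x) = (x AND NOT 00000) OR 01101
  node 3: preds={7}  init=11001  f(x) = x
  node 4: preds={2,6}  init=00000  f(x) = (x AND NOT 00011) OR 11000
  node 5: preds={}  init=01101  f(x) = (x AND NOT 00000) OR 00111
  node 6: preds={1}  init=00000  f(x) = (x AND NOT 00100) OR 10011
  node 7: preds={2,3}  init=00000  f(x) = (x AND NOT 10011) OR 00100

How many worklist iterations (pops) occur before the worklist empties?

14

Worklist (14 pops):
  #1 pop 0: in=00000 → 11110 (was 01100); enqueue []
  #2 pop 1: in=11110 → 01111 (was 00000); enqueue []
  #3 pop 2: in=00000 → 01111 (was 01011); enqueue []
  #4 pop 3: in=00000 → 11001 (no change)
  #5 pop 4: in=01111 → 11100 (was 00000); enqueue [1,2]
  #6 pop 5: in=00000 → 01111 (was 01101); enqueue []
  #7 pop 6: in=01111 → 11011 (was 00000); enqueue [0,4]
  #8 pop 7: in=11111 → 01100 (was 00000); enqueue [3]
  #9 pop 1: in=11110 → 01111 (no change)
  #10 pop 2: in=11100 → 11111 (was 01111); enqueue [7]
  #11 pop 0: in=11111 → 11110 (no change)
  #12 pop 4: in=11111 → 11100 (no change)
  #13 pop 3: in=01100 → 11101 (was 11001); enqueue []
  #14 pop 7: in=11111 → 01100 (no change)

Fixpoint:
  val[0] = 11110
  val[1] = 01111
  val[2] = 11111
  val[3] = 11101
  val[4] = 11100
  val[5] = 01111
  val[6] = 11011
  val[7] = 01100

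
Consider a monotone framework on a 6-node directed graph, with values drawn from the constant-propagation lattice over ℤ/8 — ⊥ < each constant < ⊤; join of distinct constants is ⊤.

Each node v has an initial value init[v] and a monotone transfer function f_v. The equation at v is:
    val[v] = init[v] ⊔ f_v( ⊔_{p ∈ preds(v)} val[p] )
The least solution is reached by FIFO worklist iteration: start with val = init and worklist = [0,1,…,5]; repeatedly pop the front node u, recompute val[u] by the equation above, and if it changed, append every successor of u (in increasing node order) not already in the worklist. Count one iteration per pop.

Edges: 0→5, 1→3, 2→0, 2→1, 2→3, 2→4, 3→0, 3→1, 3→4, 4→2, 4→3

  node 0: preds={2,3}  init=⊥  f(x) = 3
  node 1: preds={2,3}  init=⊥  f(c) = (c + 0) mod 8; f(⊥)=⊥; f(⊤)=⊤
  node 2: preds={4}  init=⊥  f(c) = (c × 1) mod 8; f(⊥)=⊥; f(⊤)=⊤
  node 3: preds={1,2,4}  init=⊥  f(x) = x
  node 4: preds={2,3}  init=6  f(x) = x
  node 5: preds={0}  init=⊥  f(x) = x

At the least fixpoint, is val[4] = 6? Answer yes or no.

yes

Trace (9 dequeues):
  [1] u=0 | in ⊥ | out 3 | prev ⊥ | push {}
  [2] u=1 | in ⊥ | out ⊥ | ==
  [3] u=2 | in 6 | out 6 | prev ⊥ | push {0,1}
  [4] u=3 | in 6 | out 6 | prev ⊥ | push {}
  [5] u=4 | in 6 | out 6 | ==
  [6] u=5 | in 3 | out 3 | prev ⊥ | push {}
  [7] u=0 | in 6 | out 3 | ==
  [8] u=1 | in 6 | out 6 | prev ⊥ | push {3}
  [9] u=3 | in 6 | out 6 | ==

Converged values:
  [0] 3
  [1] 6
  [2] 6
  [3] 6
  [4] 6
  [5] 3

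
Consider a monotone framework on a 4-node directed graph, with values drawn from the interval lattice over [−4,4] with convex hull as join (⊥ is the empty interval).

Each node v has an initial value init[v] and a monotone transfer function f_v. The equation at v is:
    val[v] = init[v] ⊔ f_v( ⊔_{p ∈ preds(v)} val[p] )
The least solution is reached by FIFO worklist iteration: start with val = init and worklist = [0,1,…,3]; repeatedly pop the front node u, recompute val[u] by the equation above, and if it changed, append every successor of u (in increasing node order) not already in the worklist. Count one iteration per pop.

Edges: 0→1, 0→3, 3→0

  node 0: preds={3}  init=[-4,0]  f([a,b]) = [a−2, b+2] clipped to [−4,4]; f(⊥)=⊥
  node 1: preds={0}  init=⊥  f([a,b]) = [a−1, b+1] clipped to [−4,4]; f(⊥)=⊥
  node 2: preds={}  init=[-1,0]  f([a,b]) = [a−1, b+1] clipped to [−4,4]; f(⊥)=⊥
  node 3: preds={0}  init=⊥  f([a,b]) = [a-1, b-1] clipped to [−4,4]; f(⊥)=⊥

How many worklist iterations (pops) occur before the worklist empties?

17

Trace (17 dequeues):
  [1] u=0 | in ⊥ | out [-4,0] | ==
  [2] u=1 | in [-4,0] | out [-4,1] | prev ⊥ | push {}
  [3] u=2 | in ⊥ | out [-1,0] | ==
  [4] u=3 | in [-4,0] | out [-4,-1] | prev ⊥ | push {0}
  [5] u=0 | in [-4,-1] | out [-4,1] | prev [-4,0] | push {1,3}
  [6] u=1 | in [-4,1] | out [-4,2] | prev [-4,1] | push {}
  [7] u=3 | in [-4,1] | out [-4,0] | prev [-4,-1] | push {0}
  [8] u=0 | in [-4,0] | out [-4,2] | prev [-4,1] | push {1,3}
  [9] u=1 | in [-4,2] | out [-4,3] | prev [-4,2] | push {}
  [10] u=3 | in [-4,2] | out [-4,1] | prev [-4,0] | push {0}
  [11] u=0 | in [-4,1] | out [-4,3] | prev [-4,2] | push {1,3}
  [12] u=1 | in [-4,3] | out [-4,4] | prev [-4,3] | push {}
  [13] u=3 | in [-4,3] | out [-4,2] | prev [-4,1] | push {0}
  [14] u=0 | in [-4,2] | out [-4,4] | prev [-4,3] | push {1,3}
  [15] u=1 | in [-4,4] | out [-4,4] | ==
  [16] u=3 | in [-4,4] | out [-4,3] | prev [-4,2] | push {0}
  [17] u=0 | in [-4,3] | out [-4,4] | ==

Converged values:
  [0] [-4,4]
  [1] [-4,4]
  [2] [-1,0]
  [3] [-4,3]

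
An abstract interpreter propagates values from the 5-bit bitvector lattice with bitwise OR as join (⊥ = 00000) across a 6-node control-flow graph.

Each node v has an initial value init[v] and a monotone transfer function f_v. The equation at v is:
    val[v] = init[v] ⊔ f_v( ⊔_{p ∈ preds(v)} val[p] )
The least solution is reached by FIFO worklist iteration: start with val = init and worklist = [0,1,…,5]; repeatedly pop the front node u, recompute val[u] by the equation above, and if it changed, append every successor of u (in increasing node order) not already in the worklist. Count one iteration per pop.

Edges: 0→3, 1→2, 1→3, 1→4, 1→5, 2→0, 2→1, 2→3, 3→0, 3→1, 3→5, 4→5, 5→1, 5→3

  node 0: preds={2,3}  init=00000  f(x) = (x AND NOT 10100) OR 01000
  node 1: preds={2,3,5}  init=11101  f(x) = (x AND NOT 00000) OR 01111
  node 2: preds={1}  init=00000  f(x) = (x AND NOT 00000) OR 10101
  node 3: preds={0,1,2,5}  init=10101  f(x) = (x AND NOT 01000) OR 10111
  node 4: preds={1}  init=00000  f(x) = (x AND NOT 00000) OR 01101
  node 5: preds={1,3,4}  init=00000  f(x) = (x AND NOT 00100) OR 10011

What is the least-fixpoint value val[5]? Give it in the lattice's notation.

Worklist (9 pops):
  #1 pop 0: in=10101 → 01001 (was 00000); enqueue []
  #2 pop 1: in=10101 → 11111 (was 11101); enqueue []
  #3 pop 2: in=11111 → 11111 (was 00000); enqueue [0,1]
  #4 pop 3: in=11111 → 10111 (was 10101); enqueue []
  #5 pop 4: in=11111 → 11111 (was 00000); enqueue []
  #6 pop 5: in=11111 → 11011 (was 00000); enqueue [3]
  #7 pop 0: in=11111 → 01011 (was 01001); enqueue []
  #8 pop 1: in=11111 → 11111 (no change)
  #9 pop 3: in=11111 → 10111 (no change)

Fixpoint:
  val[0] = 01011
  val[1] = 11111
  val[2] = 11111
  val[3] = 10111
  val[4] = 11111
  val[5] = 11011

11011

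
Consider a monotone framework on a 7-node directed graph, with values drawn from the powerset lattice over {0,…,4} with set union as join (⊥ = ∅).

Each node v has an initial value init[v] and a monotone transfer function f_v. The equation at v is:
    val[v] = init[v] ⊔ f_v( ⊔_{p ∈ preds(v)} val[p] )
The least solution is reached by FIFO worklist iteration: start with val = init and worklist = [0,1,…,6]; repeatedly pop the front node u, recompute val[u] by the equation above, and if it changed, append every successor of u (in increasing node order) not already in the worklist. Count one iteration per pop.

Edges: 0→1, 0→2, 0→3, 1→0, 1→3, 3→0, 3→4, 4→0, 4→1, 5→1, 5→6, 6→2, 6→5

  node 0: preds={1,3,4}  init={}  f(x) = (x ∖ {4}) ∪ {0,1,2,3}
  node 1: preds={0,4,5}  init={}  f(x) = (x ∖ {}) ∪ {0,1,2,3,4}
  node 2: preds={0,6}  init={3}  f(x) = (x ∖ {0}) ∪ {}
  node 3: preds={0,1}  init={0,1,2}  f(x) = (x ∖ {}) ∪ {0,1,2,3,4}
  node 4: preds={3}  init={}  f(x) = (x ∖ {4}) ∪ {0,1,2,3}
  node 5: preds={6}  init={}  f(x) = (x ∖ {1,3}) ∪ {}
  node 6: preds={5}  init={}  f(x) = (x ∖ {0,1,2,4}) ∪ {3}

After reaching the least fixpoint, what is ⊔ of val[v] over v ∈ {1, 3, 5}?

{0,1,2,3,4}

Trace (11 dequeues):
  [1] u=0 | in {0,1,2} | out {0,1,2,3} | prev {} | push {}
  [2] u=1 | in {0,1,2,3} | out {0,1,2,3,4} | prev {} | push {0}
  [3] u=2 | in {0,1,2,3} | out {1,2,3} | prev {3} | push {}
  [4] u=3 | in {0,1,2,3,4} | out {0,1,2,3,4} | prev {0,1,2} | push {}
  [5] u=4 | in {0,1,2,3,4} | out {0,1,2,3} | prev {} | push {1}
  [6] u=5 | in {} | out {} | ==
  [7] u=6 | in {} | out {3} | prev {} | push {2,5}
  [8] u=0 | in {0,1,2,3,4} | out {0,1,2,3} | ==
  [9] u=1 | in {0,1,2,3} | out {0,1,2,3,4} | ==
  [10] u=2 | in {0,1,2,3} | out {1,2,3} | ==
  [11] u=5 | in {3} | out {} | ==

Converged values:
  [0] {0,1,2,3}
  [1] {0,1,2,3,4}
  [2] {1,2,3}
  [3] {0,1,2,3,4}
  [4] {0,1,2,3}
  [5] {}
  [6] {3}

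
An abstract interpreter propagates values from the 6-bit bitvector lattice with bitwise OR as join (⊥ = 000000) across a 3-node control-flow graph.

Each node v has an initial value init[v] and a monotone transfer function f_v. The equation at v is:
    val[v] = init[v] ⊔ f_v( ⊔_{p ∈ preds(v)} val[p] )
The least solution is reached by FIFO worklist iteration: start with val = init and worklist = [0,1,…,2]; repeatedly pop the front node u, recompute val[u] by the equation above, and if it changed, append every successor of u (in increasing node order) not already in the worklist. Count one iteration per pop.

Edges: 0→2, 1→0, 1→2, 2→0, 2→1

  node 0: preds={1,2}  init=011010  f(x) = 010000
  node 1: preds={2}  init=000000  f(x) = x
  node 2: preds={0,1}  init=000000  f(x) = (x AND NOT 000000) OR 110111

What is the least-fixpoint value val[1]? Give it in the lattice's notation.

111111

Worklist (7 pops):
  #1 pop 0: in=000000 → 011010 (no change)
  #2 pop 1: in=000000 → 000000 (no change)
  #3 pop 2: in=011010 → 111111 (was 000000); enqueue [0,1]
  #4 pop 0: in=111111 → 011010 (no change)
  #5 pop 1: in=111111 → 111111 (was 000000); enqueue [0,2]
  #6 pop 0: in=111111 → 011010 (no change)
  #7 pop 2: in=111111 → 111111 (no change)

Fixpoint:
  val[0] = 011010
  val[1] = 111111
  val[2] = 111111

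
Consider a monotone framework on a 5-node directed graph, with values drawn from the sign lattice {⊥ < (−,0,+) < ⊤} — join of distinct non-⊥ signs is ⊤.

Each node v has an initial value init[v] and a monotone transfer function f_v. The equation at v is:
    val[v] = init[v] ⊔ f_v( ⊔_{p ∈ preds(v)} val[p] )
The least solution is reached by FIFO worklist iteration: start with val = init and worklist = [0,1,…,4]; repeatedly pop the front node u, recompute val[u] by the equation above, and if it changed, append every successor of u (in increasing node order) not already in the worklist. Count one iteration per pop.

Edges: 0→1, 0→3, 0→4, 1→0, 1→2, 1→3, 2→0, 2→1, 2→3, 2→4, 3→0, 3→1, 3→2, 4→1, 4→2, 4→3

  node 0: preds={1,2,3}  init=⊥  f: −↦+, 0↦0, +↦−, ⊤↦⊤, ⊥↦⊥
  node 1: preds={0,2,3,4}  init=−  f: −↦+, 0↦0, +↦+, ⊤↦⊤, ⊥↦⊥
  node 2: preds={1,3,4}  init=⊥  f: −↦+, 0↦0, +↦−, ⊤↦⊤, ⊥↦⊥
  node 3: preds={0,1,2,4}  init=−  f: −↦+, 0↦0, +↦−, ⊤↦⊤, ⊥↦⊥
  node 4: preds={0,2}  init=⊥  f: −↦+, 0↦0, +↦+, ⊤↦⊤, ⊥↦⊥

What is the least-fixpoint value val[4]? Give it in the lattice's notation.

Worklist (10 pops):
  #1 pop 0: in=− → + (was ⊥); enqueue []
  #2 pop 1: in=⊤ → ⊤ (was −); enqueue [0]
  #3 pop 2: in=⊤ → ⊤ (was ⊥); enqueue [1]
  #4 pop 3: in=⊤ → ⊤ (was −); enqueue [2]
  #5 pop 4: in=⊤ → ⊤ (was ⊥); enqueue [3]
  #6 pop 0: in=⊤ → ⊤ (was +); enqueue [4]
  #7 pop 1: in=⊤ → ⊤ (no change)
  #8 pop 2: in=⊤ → ⊤ (no change)
  #9 pop 3: in=⊤ → ⊤ (no change)
  #10 pop 4: in=⊤ → ⊤ (no change)

Fixpoint:
  val[0] = ⊤
  val[1] = ⊤
  val[2] = ⊤
  val[3] = ⊤
  val[4] = ⊤

⊤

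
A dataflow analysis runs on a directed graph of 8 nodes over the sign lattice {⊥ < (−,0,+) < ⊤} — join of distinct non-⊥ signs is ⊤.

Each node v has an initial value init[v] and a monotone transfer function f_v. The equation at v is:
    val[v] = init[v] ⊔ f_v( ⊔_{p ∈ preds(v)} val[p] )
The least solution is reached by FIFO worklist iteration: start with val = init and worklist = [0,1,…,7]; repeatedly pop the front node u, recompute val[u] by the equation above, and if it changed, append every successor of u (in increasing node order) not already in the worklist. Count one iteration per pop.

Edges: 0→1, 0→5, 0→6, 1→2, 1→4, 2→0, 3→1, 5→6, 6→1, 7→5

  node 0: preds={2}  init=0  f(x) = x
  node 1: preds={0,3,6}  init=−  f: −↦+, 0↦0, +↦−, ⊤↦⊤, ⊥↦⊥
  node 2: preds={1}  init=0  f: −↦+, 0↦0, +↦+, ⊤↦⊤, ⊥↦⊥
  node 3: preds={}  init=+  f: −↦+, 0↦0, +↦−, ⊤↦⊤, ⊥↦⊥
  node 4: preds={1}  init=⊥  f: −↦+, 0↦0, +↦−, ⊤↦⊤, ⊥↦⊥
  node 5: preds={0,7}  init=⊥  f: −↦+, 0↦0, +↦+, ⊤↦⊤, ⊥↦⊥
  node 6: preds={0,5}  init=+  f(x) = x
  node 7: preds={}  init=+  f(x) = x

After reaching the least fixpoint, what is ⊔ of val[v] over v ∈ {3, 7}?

+

Iteration log — 12 steps:
  step 1. node 0  ⊔preds=0  new=0  stable
  step 2. node 1  ⊔preds=⊤  new=⊤  old=−  +wl: 
  step 3. node 2  ⊔preds=⊤  new=⊤  old=0  +wl: 0
  step 4. node 3  ⊔preds=⊥  new=+  stable
  step 5. node 4  ⊔preds=⊤  new=⊤  old=⊥  +wl: 
  step 6. node 5  ⊔preds=⊤  new=⊤  old=⊥  +wl: 
  step 7. node 6  ⊔preds=⊤  new=⊤  old=+  +wl: 1
  step 8. node 7  ⊔preds=⊥  new=+  stable
  step 9. node 0  ⊔preds=⊤  new=⊤  old=0  +wl: 5,6
  step 10. node 1  ⊔preds=⊤  new=⊤  stable
  step 11. node 5  ⊔preds=⊤  new=⊤  stable
  step 12. node 6  ⊔preds=⊤  new=⊤  stable

Least fixpoint reached:
  node 0: ⊤
  node 1: ⊤
  node 2: ⊤
  node 3: +
  node 4: ⊤
  node 5: ⊤
  node 6: ⊤
  node 7: +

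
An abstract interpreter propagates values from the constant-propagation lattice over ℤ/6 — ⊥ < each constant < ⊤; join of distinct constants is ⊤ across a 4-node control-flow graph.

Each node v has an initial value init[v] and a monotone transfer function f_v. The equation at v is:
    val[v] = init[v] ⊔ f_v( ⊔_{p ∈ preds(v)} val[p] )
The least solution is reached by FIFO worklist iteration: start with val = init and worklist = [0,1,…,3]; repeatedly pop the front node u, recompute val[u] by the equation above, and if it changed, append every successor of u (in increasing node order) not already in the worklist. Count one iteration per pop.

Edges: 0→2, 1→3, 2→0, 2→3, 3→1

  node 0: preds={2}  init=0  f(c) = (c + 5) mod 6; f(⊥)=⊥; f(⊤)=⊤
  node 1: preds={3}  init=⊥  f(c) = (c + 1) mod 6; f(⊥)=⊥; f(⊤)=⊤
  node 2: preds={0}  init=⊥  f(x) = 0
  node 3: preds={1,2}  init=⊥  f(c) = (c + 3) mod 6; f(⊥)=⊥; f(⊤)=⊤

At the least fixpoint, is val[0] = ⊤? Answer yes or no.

yes

Iteration log — 10 steps:
  step 1. node 0  ⊔preds=⊥  new=0  stable
  step 2. node 1  ⊔preds=⊥  new=⊥  stable
  step 3. node 2  ⊔preds=0  new=0  old=⊥  +wl: 0
  step 4. node 3  ⊔preds=0  new=3  old=⊥  +wl: 1
  step 5. node 0  ⊔preds=0  new=⊤  old=0  +wl: 2
  step 6. node 1  ⊔preds=3  new=4  old=⊥  +wl: 3
  step 7. node 2  ⊔preds=⊤  new=0  stable
  step 8. node 3  ⊔preds=⊤  new=⊤  old=3  +wl: 1
  step 9. node 1  ⊔preds=⊤  new=⊤  old=4  +wl: 3
  step 10. node 3  ⊔preds=⊤  new=⊤  stable

Least fixpoint reached:
  node 0: ⊤
  node 1: ⊤
  node 2: 0
  node 3: ⊤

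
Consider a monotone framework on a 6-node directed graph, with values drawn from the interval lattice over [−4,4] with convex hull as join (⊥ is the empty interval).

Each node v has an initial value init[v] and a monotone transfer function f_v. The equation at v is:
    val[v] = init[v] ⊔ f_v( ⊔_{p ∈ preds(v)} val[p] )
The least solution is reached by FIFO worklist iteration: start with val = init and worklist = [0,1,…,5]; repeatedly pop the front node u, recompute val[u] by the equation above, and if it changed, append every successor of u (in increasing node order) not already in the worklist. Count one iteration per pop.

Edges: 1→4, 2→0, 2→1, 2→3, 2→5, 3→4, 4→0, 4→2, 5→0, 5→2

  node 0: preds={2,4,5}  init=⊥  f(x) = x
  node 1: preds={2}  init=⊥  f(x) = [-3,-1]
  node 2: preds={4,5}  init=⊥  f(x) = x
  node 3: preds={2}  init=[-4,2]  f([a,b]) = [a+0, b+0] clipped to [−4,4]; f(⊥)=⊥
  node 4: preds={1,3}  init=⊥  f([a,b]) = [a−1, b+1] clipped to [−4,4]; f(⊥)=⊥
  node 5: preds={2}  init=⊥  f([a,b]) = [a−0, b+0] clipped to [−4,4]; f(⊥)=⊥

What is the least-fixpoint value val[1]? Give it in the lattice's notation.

Iteration log — 22 steps:
  step 1. node 0  ⊔preds=⊥  new=⊥  stable
  step 2. node 1  ⊔preds=⊥  new=[-3,-1]  old=⊥  +wl: 
  step 3. node 2  ⊔preds=⊥  new=⊥  stable
  step 4. node 3  ⊔preds=⊥  new=[-4,2]  stable
  step 5. node 4  ⊔preds=[-4,2]  new=[-4,3]  old=⊥  +wl: 0,2
  step 6. node 5  ⊔preds=⊥  new=⊥  stable
  step 7. node 0  ⊔preds=[-4,3]  new=[-4,3]  old=⊥  +wl: 
  step 8. node 2  ⊔preds=[-4,3]  new=[-4,3]  old=⊥  +wl: 0,1,3,5
  step 9. node 0  ⊔preds=[-4,3]  new=[-4,3]  stable
  step 10. node 1  ⊔preds=[-4,3]  new=[-3,-1]  stable
  step 11. node 3  ⊔preds=[-4,3]  new=[-4,3]  old=[-4,2]  +wl: 4
  step 12. node 5  ⊔preds=[-4,3]  new=[-4,3]  old=⊥  +wl: 0,2
  step 13. node 4  ⊔preds=[-4,3]  new=[-4,4]  old=[-4,3]  +wl: 
  step 14. node 0  ⊔preds=[-4,4]  new=[-4,4]  old=[-4,3]  +wl: 
  step 15. node 2  ⊔preds=[-4,4]  new=[-4,4]  old=[-4,3]  +wl: 0,1,3,5
  step 16. node 0  ⊔preds=[-4,4]  new=[-4,4]  stable
  step 17. node 1  ⊔preds=[-4,4]  new=[-3,-1]  stable
  step 18. node 3  ⊔preds=[-4,4]  new=[-4,4]  old=[-4,3]  +wl: 4
  step 19. node 5  ⊔preds=[-4,4]  new=[-4,4]  old=[-4,3]  +wl: 0,2
  step 20. node 4  ⊔preds=[-4,4]  new=[-4,4]  stable
  step 21. node 0  ⊔preds=[-4,4]  new=[-4,4]  stable
  step 22. node 2  ⊔preds=[-4,4]  new=[-4,4]  stable

Least fixpoint reached:
  node 0: [-4,4]
  node 1: [-3,-1]
  node 2: [-4,4]
  node 3: [-4,4]
  node 4: [-4,4]
  node 5: [-4,4]

[-3,-1]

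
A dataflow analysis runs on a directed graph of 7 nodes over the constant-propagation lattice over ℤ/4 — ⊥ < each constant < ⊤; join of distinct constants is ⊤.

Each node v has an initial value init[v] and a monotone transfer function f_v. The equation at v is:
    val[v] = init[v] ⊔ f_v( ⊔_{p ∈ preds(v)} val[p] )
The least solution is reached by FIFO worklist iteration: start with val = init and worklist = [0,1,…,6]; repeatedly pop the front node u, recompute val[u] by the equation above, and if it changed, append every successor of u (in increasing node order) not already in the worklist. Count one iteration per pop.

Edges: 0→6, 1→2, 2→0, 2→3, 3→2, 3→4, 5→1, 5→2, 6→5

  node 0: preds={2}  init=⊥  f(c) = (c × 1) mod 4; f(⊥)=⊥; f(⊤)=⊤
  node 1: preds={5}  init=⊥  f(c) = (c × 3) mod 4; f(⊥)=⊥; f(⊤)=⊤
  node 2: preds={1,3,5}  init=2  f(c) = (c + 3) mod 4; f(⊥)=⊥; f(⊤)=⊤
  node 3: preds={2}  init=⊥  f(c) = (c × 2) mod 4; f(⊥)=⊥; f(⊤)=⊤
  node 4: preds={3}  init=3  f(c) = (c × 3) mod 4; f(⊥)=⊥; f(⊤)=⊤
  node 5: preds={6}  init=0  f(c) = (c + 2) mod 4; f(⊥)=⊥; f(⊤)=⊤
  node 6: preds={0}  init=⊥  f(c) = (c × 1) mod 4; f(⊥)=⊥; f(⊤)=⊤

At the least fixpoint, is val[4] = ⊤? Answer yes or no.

Iteration log — 14 steps:
  step 1. node 0  ⊔preds=2  new=2  old=⊥  +wl: 
  step 2. node 1  ⊔preds=0  new=0  old=⊥  +wl: 
  step 3. node 2  ⊔preds=0  new=⊤  old=2  +wl: 0
  step 4. node 3  ⊔preds=⊤  new=⊤  old=⊥  +wl: 2
  step 5. node 4  ⊔preds=⊤  new=⊤  old=3  +wl: 
  step 6. node 5  ⊔preds=⊥  new=0  stable
  step 7. node 6  ⊔preds=2  new=2  old=⊥  +wl: 5
  step 8. node 0  ⊔preds=⊤  new=⊤  old=2  +wl: 6
  step 9. node 2  ⊔preds=⊤  new=⊤  stable
  step 10. node 5  ⊔preds=2  new=0  stable
  step 11. node 6  ⊔preds=⊤  new=⊤  old=2  +wl: 5
  step 12. node 5  ⊔preds=⊤  new=⊤  old=0  +wl: 1,2
  step 13. node 1  ⊔preds=⊤  new=⊤  old=0  +wl: 
  step 14. node 2  ⊔preds=⊤  new=⊤  stable

Least fixpoint reached:
  node 0: ⊤
  node 1: ⊤
  node 2: ⊤
  node 3: ⊤
  node 4: ⊤
  node 5: ⊤
  node 6: ⊤

yes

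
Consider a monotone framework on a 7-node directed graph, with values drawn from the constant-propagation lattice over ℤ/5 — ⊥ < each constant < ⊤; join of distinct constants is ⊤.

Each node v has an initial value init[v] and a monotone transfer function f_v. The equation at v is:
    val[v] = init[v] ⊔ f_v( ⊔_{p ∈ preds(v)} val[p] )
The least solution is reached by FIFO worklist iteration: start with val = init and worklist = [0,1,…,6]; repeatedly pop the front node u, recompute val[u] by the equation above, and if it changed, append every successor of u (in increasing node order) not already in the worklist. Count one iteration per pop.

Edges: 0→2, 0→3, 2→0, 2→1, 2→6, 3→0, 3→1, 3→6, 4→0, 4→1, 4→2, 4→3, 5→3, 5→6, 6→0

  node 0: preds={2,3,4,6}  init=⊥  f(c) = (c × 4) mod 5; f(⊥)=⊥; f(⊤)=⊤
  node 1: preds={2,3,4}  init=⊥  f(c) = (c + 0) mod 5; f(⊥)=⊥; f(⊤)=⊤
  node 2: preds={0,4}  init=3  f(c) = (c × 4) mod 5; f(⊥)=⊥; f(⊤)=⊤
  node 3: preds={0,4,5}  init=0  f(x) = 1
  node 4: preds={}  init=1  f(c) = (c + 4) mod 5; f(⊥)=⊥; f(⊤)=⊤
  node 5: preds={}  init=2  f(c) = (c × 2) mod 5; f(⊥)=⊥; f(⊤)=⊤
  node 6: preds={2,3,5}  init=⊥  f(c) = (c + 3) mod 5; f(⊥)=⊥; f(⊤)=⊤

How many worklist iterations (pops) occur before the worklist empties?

Iteration log — 9 steps:
  step 1. node 0  ⊔preds=⊤  new=⊤  old=⊥  +wl: 
  step 2. node 1  ⊔preds=⊤  new=⊤  old=⊥  +wl: 
  step 3. node 2  ⊔preds=⊤  new=⊤  old=3  +wl: 0,1
  step 4. node 3  ⊔preds=⊤  new=⊤  old=0  +wl: 
  step 5. node 4  ⊔preds=⊥  new=1  stable
  step 6. node 5  ⊔preds=⊥  new=2  stable
  step 7. node 6  ⊔preds=⊤  new=⊤  old=⊥  +wl: 
  step 8. node 0  ⊔preds=⊤  new=⊤  stable
  step 9. node 1  ⊔preds=⊤  new=⊤  stable

Least fixpoint reached:
  node 0: ⊤
  node 1: ⊤
  node 2: ⊤
  node 3: ⊤
  node 4: 1
  node 5: 2
  node 6: ⊤

9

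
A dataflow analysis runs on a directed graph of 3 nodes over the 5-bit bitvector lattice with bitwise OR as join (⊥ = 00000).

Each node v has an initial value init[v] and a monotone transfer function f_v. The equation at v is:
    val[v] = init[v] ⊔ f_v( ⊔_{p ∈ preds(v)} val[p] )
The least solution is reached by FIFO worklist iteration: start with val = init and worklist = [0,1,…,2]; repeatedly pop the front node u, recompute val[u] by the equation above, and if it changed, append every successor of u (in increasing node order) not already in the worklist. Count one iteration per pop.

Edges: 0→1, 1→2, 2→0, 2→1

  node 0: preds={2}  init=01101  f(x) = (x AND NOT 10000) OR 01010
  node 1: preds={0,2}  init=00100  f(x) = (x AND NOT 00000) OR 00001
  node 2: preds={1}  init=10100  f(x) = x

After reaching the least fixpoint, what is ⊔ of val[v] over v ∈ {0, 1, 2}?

11111

Trace (5 dequeues):
  [1] u=0 | in 10100 | out 01111 | prev 01101 | push {}
  [2] u=1 | in 11111 | out 11111 | prev 00100 | push {}
  [3] u=2 | in 11111 | out 11111 | prev 10100 | push {0,1}
  [4] u=0 | in 11111 | out 01111 | ==
  [5] u=1 | in 11111 | out 11111 | ==

Converged values:
  [0] 01111
  [1] 11111
  [2] 11111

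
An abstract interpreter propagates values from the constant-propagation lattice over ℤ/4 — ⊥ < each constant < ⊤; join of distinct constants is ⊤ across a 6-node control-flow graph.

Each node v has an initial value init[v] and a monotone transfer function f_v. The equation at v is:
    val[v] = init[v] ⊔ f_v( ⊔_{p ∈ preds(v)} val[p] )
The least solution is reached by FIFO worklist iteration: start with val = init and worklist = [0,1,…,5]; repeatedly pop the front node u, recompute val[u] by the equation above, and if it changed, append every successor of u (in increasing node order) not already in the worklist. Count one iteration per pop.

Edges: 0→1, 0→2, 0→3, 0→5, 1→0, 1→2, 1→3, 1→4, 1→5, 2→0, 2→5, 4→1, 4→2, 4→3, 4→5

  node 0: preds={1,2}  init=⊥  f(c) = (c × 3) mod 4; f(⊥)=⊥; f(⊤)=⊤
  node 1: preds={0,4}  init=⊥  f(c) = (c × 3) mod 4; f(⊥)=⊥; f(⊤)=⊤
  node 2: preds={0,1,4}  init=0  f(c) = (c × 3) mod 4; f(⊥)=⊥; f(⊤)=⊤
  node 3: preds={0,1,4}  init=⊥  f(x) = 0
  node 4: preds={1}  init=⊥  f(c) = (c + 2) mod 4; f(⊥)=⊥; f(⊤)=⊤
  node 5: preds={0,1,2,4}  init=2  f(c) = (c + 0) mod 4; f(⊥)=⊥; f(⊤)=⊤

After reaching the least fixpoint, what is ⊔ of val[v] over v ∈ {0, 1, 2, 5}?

⊤

Worklist (16 pops):
  #1 pop 0: in=0 → 0 (was ⊥); enqueue []
  #2 pop 1: in=0 → 0 (was ⊥); enqueue [0]
  #3 pop 2: in=0 → 0 (no change)
  #4 pop 3: in=0 → 0 (was ⊥); enqueue []
  #5 pop 4: in=0 → 2 (was ⊥); enqueue [1,2,3]
  #6 pop 5: in=⊤ → ⊤ (was 2); enqueue []
  #7 pop 0: in=0 → 0 (no change)
  #8 pop 1: in=⊤ → ⊤ (was 0); enqueue [0,4,5]
  #9 pop 2: in=⊤ → ⊤ (was 0); enqueue []
  #10 pop 3: in=⊤ → 0 (no change)
  #11 pop 0: in=⊤ → ⊤ (was 0); enqueue [1,2,3]
  #12 pop 4: in=⊤ → ⊤ (was 2); enqueue []
  #13 pop 5: in=⊤ → ⊤ (no change)
  #14 pop 1: in=⊤ → ⊤ (no change)
  #15 pop 2: in=⊤ → ⊤ (no change)
  #16 pop 3: in=⊤ → 0 (no change)

Fixpoint:
  val[0] = ⊤
  val[1] = ⊤
  val[2] = ⊤
  val[3] = 0
  val[4] = ⊤
  val[5] = ⊤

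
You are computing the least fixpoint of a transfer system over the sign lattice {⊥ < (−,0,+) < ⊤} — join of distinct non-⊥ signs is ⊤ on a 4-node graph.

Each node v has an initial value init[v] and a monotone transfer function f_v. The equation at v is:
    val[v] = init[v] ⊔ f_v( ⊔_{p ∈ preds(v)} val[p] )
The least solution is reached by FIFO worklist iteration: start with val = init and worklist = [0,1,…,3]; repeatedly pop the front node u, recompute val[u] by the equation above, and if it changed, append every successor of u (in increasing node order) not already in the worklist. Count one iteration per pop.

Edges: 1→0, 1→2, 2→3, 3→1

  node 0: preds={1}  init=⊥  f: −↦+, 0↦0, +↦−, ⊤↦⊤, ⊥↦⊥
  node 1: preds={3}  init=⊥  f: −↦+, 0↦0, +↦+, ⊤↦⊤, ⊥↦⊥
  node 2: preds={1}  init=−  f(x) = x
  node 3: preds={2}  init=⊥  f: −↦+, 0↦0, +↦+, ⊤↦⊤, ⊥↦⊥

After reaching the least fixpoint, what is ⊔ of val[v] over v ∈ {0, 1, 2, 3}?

⊤

Worklist (11 pops):
  #1 pop 0: in=⊥ → ⊥ (no change)
  #2 pop 1: in=⊥ → ⊥ (no change)
  #3 pop 2: in=⊥ → − (no change)
  #4 pop 3: in=− → + (was ⊥); enqueue [1]
  #5 pop 1: in=+ → + (was ⊥); enqueue [0,2]
  #6 pop 0: in=+ → − (was ⊥); enqueue []
  #7 pop 2: in=+ → ⊤ (was −); enqueue [3]
  #8 pop 3: in=⊤ → ⊤ (was +); enqueue [1]
  #9 pop 1: in=⊤ → ⊤ (was +); enqueue [0,2]
  #10 pop 0: in=⊤ → ⊤ (was −); enqueue []
  #11 pop 2: in=⊤ → ⊤ (no change)

Fixpoint:
  val[0] = ⊤
  val[1] = ⊤
  val[2] = ⊤
  val[3] = ⊤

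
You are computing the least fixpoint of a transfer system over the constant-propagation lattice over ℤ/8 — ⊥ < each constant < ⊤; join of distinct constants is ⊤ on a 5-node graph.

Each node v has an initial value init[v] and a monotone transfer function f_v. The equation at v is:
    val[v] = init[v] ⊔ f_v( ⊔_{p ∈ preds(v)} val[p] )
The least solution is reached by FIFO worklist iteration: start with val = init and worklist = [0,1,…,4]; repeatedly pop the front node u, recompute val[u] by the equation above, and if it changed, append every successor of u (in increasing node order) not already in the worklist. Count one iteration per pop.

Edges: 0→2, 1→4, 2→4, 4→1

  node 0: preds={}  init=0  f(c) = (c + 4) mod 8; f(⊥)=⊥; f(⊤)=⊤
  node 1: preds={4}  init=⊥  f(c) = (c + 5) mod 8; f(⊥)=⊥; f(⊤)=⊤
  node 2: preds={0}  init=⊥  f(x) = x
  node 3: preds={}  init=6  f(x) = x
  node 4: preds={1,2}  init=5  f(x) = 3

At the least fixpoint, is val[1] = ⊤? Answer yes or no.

Worklist (7 pops):
  #1 pop 0: in=⊥ → 0 (no change)
  #2 pop 1: in=5 → 2 (was ⊥); enqueue []
  #3 pop 2: in=0 → 0 (was ⊥); enqueue []
  #4 pop 3: in=⊥ → 6 (no change)
  #5 pop 4: in=⊤ → ⊤ (was 5); enqueue [1]
  #6 pop 1: in=⊤ → ⊤ (was 2); enqueue [4]
  #7 pop 4: in=⊤ → ⊤ (no change)

Fixpoint:
  val[0] = 0
  val[1] = ⊤
  val[2] = 0
  val[3] = 6
  val[4] = ⊤

yes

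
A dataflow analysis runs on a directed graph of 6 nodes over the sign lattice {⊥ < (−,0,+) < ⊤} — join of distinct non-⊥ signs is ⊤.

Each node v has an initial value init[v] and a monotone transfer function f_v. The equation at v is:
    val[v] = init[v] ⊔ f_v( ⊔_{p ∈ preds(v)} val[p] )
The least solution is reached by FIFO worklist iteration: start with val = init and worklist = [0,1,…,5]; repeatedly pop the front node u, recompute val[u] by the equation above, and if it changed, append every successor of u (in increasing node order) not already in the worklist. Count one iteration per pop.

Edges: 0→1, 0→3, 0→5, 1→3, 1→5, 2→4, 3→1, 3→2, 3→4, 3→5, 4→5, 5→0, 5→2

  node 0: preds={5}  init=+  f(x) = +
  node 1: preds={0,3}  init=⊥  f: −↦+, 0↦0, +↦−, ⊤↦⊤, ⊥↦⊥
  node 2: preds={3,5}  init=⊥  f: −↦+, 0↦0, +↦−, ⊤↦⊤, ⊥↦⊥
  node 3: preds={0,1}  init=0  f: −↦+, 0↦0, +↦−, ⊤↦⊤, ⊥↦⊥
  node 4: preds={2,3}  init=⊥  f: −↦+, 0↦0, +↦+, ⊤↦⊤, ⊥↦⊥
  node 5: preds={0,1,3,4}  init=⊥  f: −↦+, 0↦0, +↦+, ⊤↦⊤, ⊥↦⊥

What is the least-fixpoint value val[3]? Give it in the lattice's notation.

Iteration log — 10 steps:
  step 1. node 0  ⊔preds=⊥  new=+  stable
  step 2. node 1  ⊔preds=⊤  new=⊤  old=⊥  +wl: 
  step 3. node 2  ⊔preds=0  new=0  old=⊥  +wl: 
  step 4. node 3  ⊔preds=⊤  new=⊤  old=0  +wl: 1,2
  step 5. node 4  ⊔preds=⊤  new=⊤  old=⊥  +wl: 
  step 6. node 5  ⊔preds=⊤  new=⊤  old=⊥  +wl: 0
  step 7. node 1  ⊔preds=⊤  new=⊤  stable
  step 8. node 2  ⊔preds=⊤  new=⊤  old=0  +wl: 4
  step 9. node 0  ⊔preds=⊤  new=+  stable
  step 10. node 4  ⊔preds=⊤  new=⊤  stable

Least fixpoint reached:
  node 0: +
  node 1: ⊤
  node 2: ⊤
  node 3: ⊤
  node 4: ⊤
  node 5: ⊤

⊤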